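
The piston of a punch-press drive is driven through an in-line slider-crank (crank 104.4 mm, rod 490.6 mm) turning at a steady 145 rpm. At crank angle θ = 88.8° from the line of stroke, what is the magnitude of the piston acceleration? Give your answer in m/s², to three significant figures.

4.73

ω = 2π·145/60 = 15.18 rad/s
x(θ) = r cosθ + √(L² − r² sin²θ); with ω constant, a = ω²·d²x/dθ².
d²x/dθ² = −r cosθ − r²(cos2θ)/√u − r⁴ sin²2θ/(4u^{3/2}),  u = L² − r² sin²θ = 0.229794 m².
Substituting r = 0.1044 m, L = 0.4906 m, θ = 88.8°: d²x/dθ² = +0.02053 m.
a = ω²·d²x/dθ² = (15.18)²·(+0.02053) = +4.7335 m/s²;  |a| = 4.7335 m/s².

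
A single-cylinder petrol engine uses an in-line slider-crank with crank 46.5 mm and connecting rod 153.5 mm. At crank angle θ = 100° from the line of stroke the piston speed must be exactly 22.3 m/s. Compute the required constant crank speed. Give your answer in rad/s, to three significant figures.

515

For an in-line slider-crank, |v_piston| = rω|sinθ|·[1 + r cosθ/√(L² − r² sin²θ)].
With r = 0.0465 m, L = 0.1535 m, θ = 100°: the bracketed kinematic factor |dx/dθ| = 0.04327 m.
ω = v/|dx/dθ| = 22.3/0.04327 = 515.37 rad/s.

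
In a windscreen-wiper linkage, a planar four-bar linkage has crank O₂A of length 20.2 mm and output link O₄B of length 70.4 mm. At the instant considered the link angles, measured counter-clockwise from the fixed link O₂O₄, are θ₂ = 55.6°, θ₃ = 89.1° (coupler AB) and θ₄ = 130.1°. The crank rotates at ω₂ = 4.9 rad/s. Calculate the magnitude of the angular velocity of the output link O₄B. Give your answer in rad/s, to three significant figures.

1.18

ω₂ = 4.9 rad/s
Differentiating the loop-closure r₂e^{iθ₂}+r₃e^{iθ₃}=r₁+r₄e^{iθ₄} gives r₂ω₂e^{iθ₂}+r₃ω₃e^{iθ₃}=r₄ω₄e^{iθ₄}.
Eliminating the other unknown: ω₄ = r₂ω₂ sin(θ₂−θ₃) / [r₄ sin(θ₄−θ₃)].
Numerator sine = -0.55194; denominator sine = +0.65606.
Result = 0.0202·4.9·(-0.55194) / (0.0704·(+0.65606)) = -1.1828 rad/s; magnitude 1.1828 rad/s.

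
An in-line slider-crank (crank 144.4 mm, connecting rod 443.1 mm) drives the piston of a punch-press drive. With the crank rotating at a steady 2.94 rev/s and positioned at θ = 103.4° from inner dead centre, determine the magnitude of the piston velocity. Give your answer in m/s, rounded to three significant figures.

2.39

ω = 2π·2.94 = 18.47 rad/s
For an in-line slider-crank, x = r cosθ + √(L² − r² sin²θ), so v = −rω sinθ·[1 + r cosθ/√(L² − r² sin²θ)].
With r = 0.1444 m, L = 0.4431 m, θ = 103.4°: √(L² − r² sin²θ) = 0.42025 m.
v = −0.1444·18.47·0.97278·[1 + 0.1444·-0.23175/0.42025] = -2.3882 m/s.
|v| = 2.3882 m/s.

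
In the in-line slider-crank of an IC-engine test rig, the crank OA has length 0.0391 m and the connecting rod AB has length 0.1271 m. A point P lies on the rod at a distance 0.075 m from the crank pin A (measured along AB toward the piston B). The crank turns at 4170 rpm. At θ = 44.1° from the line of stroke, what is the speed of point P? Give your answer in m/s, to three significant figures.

14.4

ω = 436.7 rad/s.  Crank-pin speed |V_A| = rω = 17.074 m/s, perpendicular to OA.
Rod angle: sinφ = −(r/L) sinθ ⇒ φ = -12.362°; ω_rod = −rω cosθ/√(L²−r²sin²θ) = -98.761 rad/s.
V_P = V_A + ω_rod × AP, with AP = 0.075 m along the rod.
Components: V_Px = −rω sinθ − a·ω_rod·sinφ = -13.468 m/s;  V_Py = rω cosθ + a·ω_rod·cosφ = +5.0261 m/s.
|V_P| = √(V_Px² + V_Py²) = 14.375 m/s.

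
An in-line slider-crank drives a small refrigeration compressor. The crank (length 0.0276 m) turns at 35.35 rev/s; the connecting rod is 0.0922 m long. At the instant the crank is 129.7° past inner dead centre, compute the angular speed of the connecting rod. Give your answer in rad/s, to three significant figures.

ω = 222.1 rad/s (converted from 35.35 rev/s).
The rod makes angle φ with the slider axis where L sinφ = r sinθ; differentiating, L cosφ·φ̇ = r ω cosθ.
L cosφ = √(L² − r² sin²θ) = 0.089721 m.
|ω_rod| = r ω |cosθ| / √(L² − r² sin²θ) = 0.0276·222.1·0.63877/0.089721 = 43.644 rad/s.

43.6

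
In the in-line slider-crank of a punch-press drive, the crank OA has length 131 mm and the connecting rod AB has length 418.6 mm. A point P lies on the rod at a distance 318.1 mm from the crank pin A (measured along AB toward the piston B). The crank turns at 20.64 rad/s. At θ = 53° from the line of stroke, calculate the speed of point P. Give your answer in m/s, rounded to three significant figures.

2.51

ω = 20.64 rad/s.  Crank-pin speed |V_A| = rω = 2.7038 m/s, perpendicular to OA.
Rod angle: sinφ = −(r/L) sinθ ⇒ φ = -14.473°; ω_rod = −rω cosθ/√(L²−r²sin²θ) = -4.0147 rad/s.
V_P = V_A + ω_rod × AP, with AP = 0.3181 m along the rod.
Components: V_Px = −rω sinθ − a·ω_rod·sinφ = -2.4786 m/s;  V_Py = rω cosθ + a·ω_rod·cosφ = +0.39067 m/s.
|V_P| = √(V_Px² + V_Py²) = 2.5092 m/s.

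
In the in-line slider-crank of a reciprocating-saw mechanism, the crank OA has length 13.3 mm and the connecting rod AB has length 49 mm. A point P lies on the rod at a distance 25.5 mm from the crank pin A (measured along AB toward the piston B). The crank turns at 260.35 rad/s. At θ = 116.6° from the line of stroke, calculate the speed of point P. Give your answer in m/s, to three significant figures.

ω = 260.4 rad/s.  Crank-pin speed |V_A| = rω = 3.4627 m/s, perpendicular to OA.
Rod angle: sinφ = −(r/L) sinθ ⇒ φ = -14.046°; ω_rod = −rω cosθ/√(L²−r²sin²θ) = +32.617 rad/s.
V_P = V_A + ω_rod × AP, with AP = 0.0255 m along the rod.
Components: V_Px = −rω sinθ − a·ω_rod·sinφ = -2.8943 m/s;  V_Py = rω cosθ + a·ω_rod·cosφ = -0.74358 m/s.
|V_P| = √(V_Px² + V_Py²) = 2.9883 m/s.

2.99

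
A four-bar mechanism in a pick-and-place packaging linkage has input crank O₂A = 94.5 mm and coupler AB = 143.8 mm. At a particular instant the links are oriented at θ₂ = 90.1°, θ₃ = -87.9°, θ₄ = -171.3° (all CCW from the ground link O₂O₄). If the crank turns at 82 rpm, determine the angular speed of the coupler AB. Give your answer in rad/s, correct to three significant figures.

5.62

ω₂ = 8.587 rad/s (from 82 rpm).
Differentiating the loop-closure r₂e^{iθ₂}+r₃e^{iθ₃}=r₁+r₄e^{iθ₄} gives r₂ω₂e^{iθ₂}+r₃ω₃e^{iθ₃}=r₄ω₄e^{iθ₄}.
Eliminating the other unknown: ω₃ = r₂ω₂ sin(θ₄−θ₂) / [r₃ sin(θ₃−θ₄)].
Numerator sine = +0.98876; denominator sine = +0.99337.
Result = 0.0945·8.587·(+0.98876) / (0.1438·(+0.99337)) = +5.6168 rad/s; magnitude 5.6168 rad/s.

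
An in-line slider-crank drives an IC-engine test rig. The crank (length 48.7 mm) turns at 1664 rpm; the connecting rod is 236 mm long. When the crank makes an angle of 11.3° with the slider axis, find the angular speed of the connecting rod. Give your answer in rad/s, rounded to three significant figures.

35.3

ω = 174.3 rad/s (converted from 1664 rpm).
The rod makes angle φ with the slider axis where L sinφ = r sinθ; differentiating, L cosφ·φ̇ = r ω cosθ.
L cosφ = √(L² − r² sin²θ) = 0.23581 m.
|ω_rod| = r ω |cosθ| / √(L² − r² sin²θ) = 0.0487·174.3·0.98061/0.23581 = 35.29 rad/s.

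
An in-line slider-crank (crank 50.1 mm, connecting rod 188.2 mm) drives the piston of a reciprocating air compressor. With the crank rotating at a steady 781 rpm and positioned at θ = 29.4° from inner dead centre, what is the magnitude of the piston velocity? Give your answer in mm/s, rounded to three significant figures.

2480

ω = 2π·781/60 = 81.79 rad/s
For an in-line slider-crank, x = r cosθ + √(L² − r² sin²θ), so v = −rω sinθ·[1 + r cosθ/√(L² − r² sin²θ)].
With r = 0.0501 m, L = 0.1882 m, θ = 29.4°: √(L² − r² sin²θ) = 0.18659 m.
v = −0.0501·81.79·0.49090·[1 + 0.0501·0.87121/0.18659] = -2.482 m/s.
|v| = 2.482 m/s = 2482 mm/s.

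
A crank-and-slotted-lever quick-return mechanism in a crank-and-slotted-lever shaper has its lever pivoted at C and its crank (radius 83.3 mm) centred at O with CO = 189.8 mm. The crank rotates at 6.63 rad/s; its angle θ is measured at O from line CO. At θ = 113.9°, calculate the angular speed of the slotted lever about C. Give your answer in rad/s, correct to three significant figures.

ω = 6.63 rad/s
Crank pin A relative to C: A = (d + r cosθ, r sinθ); lever angle φ = atan2(r sinθ, d + r cosθ).
Differentiating tanφ: φ̇ = rω(d cosθ + r)/(d² + r² + 2dr cosθ).
d² + r² + 2dr cosθ = |CA|² = 0.0301521 m²;  d cosθ + r = +0.0064041 m.
|ω_lever| = |0.0833·6.63·+0.0064041| / 0.0301521 = 0.1173 rad/s.

0.117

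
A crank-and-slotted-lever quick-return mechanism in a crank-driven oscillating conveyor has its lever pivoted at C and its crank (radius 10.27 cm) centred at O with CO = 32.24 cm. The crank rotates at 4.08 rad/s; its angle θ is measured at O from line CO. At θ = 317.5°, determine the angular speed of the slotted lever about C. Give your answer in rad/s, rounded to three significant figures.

0.873

ω = 4.08 rad/s
Crank pin A relative to C: A = (d + r cosθ, r sinθ); lever angle φ = atan2(r sinθ, d + r cosθ).
Differentiating tanφ: φ̇ = rω(d cosθ + r)/(d² + r² + 2dr cosθ).
d² + r² + 2dr cosθ = |CA|² = 0.163312 m²;  d cosθ + r = +0.3404 m.
|ω_lever| = |0.1027·4.08·+0.3404| / 0.163312 = 0.87337 rad/s.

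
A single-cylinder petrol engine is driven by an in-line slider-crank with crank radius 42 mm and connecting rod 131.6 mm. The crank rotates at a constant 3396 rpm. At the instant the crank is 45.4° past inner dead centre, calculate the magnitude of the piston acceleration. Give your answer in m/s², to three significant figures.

3750

ω = 2π·3396/60 = 355.6 rad/s
x(θ) = r cosθ + √(L² − r² sin²θ); with ω constant, a = ω²·d²x/dθ².
d²x/dθ² = −r cosθ − r²(cos2θ)/√u − r⁴ sin²2θ/(4u^{3/2}),  u = L² − r² sin²θ = 0.0164242 m².
Substituting r = 0.042 m, L = 0.1316 m, θ = 45.4°: d²x/dθ² = -0.029668 m.
a = ω²·d²x/dθ² = (355.6)²·(-0.029668) = -3752.1 m/s²;  |a| = 3752.1 m/s².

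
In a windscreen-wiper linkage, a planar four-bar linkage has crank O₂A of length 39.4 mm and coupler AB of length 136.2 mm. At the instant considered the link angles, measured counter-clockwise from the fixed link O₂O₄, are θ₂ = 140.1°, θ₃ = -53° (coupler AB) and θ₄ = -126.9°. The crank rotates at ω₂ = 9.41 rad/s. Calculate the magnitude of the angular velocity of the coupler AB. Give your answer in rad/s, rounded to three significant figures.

ω₂ = 9.41 rad/s
Differentiating the loop-closure r₂e^{iθ₂}+r₃e^{iθ₃}=r₁+r₄e^{iθ₄} gives r₂ω₂e^{iθ₂}+r₃ω₃e^{iθ₃}=r₄ω₄e^{iθ₄}.
Eliminating the other unknown: ω₃ = r₂ω₂ sin(θ₄−θ₂) / [r₃ sin(θ₃−θ₄)].
Numerator sine = +0.99863; denominator sine = +0.96078.
Result = 0.0394·9.41·(+0.99863) / (0.1362·(+0.96078)) = +2.8294 rad/s; magnitude 2.8294 rad/s.

2.83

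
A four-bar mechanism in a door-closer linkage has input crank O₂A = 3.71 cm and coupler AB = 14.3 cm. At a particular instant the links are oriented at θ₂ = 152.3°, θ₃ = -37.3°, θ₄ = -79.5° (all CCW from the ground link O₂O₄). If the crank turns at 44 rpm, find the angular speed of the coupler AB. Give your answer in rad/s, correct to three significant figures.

ω₂ = 4.608 rad/s (from 44 rpm).
Differentiating the loop-closure r₂e^{iθ₂}+r₃e^{iθ₃}=r₁+r₄e^{iθ₄} gives r₂ω₂e^{iθ₂}+r₃ω₃e^{iθ₃}=r₄ω₄e^{iθ₄}.
Eliminating the other unknown: ω₃ = r₂ω₂ sin(θ₄−θ₂) / [r₃ sin(θ₃−θ₄)].
Numerator sine = +0.78586; denominator sine = +0.67172.
Result = 0.0371·4.608·(+0.78586) / (0.143·(+0.67172)) = +1.3985 rad/s; magnitude 1.3985 rad/s.

1.40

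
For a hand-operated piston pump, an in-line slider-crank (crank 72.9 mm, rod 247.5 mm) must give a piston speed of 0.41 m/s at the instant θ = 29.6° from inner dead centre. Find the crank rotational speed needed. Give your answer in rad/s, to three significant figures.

For an in-line slider-crank, |v_piston| = rω|sinθ|·[1 + r cosθ/√(L² − r² sin²θ)].
With r = 0.0729 m, L = 0.2475 m, θ = 29.6°: the bracketed kinematic factor |dx/dθ| = 0.045329 m.
ω = v/|dx/dθ| = 0.41/0.045329 = 9.0449 rad/s.

9.04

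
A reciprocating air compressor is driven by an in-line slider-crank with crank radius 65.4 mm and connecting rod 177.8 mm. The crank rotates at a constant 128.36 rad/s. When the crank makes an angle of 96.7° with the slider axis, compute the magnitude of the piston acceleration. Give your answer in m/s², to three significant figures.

539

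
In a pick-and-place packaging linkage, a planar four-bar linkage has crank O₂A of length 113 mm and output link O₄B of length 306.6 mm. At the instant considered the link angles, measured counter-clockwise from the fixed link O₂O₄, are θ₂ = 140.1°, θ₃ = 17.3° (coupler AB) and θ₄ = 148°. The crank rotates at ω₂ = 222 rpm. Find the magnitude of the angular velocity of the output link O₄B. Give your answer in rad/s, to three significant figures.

9.50

ω₂ = 23.25 rad/s (from 222 rpm).
Differentiating the loop-closure r₂e^{iθ₂}+r₃e^{iθ₃}=r₁+r₄e^{iθ₄} gives r₂ω₂e^{iθ₂}+r₃ω₃e^{iθ₃}=r₄ω₄e^{iθ₄}.
Eliminating the other unknown: ω₄ = r₂ω₂ sin(θ₂−θ₃) / [r₄ sin(θ₄−θ₃)].
Numerator sine = +0.84057; denominator sine = +0.75813.
Result = 0.113·23.25·(+0.84057) / (0.3066·(+0.75813)) = +9.4998 rad/s; magnitude 9.4998 rad/s.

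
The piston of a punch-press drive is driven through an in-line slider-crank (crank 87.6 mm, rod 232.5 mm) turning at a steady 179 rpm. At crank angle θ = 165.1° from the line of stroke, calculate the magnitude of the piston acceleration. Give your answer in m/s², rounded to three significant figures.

19.5

ω = 2π·179/60 = 18.74 rad/s
x(θ) = r cosθ + √(L² − r² sin²θ); with ω constant, a = ω²·d²x/dθ².
d²x/dθ² = −r cosθ − r²(cos2θ)/√u − r⁴ sin²2θ/(4u^{3/2}),  u = L² − r² sin²θ = 0.0535489 m².
Substituting r = 0.0876 m, L = 0.2325 m, θ = 165.1°: d²x/dθ² = +0.055585 m.
a = ω²·d²x/dθ² = (18.74)²·(+0.055585) = +19.531 m/s²;  |a| = 19.531 m/s².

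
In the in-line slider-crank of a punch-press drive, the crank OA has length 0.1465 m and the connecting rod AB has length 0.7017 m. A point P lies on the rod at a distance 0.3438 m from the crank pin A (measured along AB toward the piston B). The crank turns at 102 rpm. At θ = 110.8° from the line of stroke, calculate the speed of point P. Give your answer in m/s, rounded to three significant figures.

1.44

ω = 10.68 rad/s.  Crank-pin speed |V_A| = rω = 1.5648 m/s, perpendicular to OA.
Rod angle: sinφ = −(r/L) sinθ ⇒ φ = -11.255°; ω_rod = −rω cosθ/√(L²−r²sin²θ) = +0.80743 rad/s.
V_P = V_A + ω_rod × AP, with AP = 0.3438 m along the rod.
Components: V_Px = −rω sinθ − a·ω_rod·sinφ = -1.4087 m/s;  V_Py = rω cosθ + a·ω_rod·cosφ = -0.28342 m/s.
|V_P| = √(V_Px² + V_Py²) = 1.4369 m/s.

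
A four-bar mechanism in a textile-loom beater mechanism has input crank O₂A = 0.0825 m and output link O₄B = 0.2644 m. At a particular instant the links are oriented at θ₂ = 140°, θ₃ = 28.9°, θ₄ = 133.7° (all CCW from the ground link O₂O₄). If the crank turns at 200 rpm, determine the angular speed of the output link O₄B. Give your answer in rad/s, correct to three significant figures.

ω₂ = 20.94 rad/s (from 200 rpm).
Differentiating the loop-closure r₂e^{iθ₂}+r₃e^{iθ₃}=r₁+r₄e^{iθ₄} gives r₂ω₂e^{iθ₂}+r₃ω₃e^{iθ₃}=r₄ω₄e^{iθ₄}.
Eliminating the other unknown: ω₄ = r₂ω₂ sin(θ₂−θ₃) / [r₄ sin(θ₄−θ₃)].
Numerator sine = +0.93295; denominator sine = +0.96682.
Result = 0.0825·20.94·(+0.93295) / (0.2644·(+0.96682)) = +6.3061 rad/s; magnitude 6.3061 rad/s.

6.31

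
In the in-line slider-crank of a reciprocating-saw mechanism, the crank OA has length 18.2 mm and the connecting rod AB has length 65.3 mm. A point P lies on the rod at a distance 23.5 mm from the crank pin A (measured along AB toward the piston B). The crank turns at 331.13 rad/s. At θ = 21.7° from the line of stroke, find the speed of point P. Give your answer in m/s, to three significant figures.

4.33

ω = 331.1 rad/s.  Crank-pin speed |V_A| = rω = 6.0266 m/s, perpendicular to OA.
Rod angle: sinφ = −(r/L) sinθ ⇒ φ = -5.915°; ω_rod = −rω cosθ/√(L²−r²sin²θ) = -86.209 rad/s.
V_P = V_A + ω_rod × AP, with AP = 0.0235 m along the rod.
Components: V_Px = −rω sinθ − a·ω_rod·sinφ = -2.4371 m/s;  V_Py = rω cosθ + a·ω_rod·cosφ = +3.5844 m/s.
|V_P| = √(V_Px² + V_Py²) = 4.3344 m/s.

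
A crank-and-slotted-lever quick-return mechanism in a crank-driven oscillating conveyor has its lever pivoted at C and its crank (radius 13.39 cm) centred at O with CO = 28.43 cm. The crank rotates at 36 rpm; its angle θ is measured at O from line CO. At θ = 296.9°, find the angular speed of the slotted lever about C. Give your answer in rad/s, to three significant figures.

ω = 3.77 rad/s (from 36 rpm).
Crank pin A relative to C: A = (d + r cosθ, r sinθ); lever angle φ = atan2(r sinθ, d + r cosθ).
Differentiating tanφ: φ̇ = rω(d cosθ + r)/(d² + r² + 2dr cosθ).
d² + r² + 2dr cosθ = |CA|² = 0.133202 m²;  d cosθ + r = +0.26253 m.
|ω_lever| = |0.1339·3.77·+0.26253| / 0.133202 = 0.99489 rad/s.

0.995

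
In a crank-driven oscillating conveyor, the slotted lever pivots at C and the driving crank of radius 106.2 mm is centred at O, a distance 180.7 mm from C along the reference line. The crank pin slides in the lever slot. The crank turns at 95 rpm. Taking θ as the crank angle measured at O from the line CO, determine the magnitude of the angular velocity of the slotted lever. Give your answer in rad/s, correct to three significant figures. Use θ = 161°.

8.94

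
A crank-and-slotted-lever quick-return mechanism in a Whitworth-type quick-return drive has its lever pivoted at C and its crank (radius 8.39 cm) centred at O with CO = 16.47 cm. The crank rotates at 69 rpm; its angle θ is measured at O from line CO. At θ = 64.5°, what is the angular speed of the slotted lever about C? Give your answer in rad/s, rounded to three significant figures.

ω = 7.226 rad/s (from 69 rpm).
Crank pin A relative to C: A = (d + r cosθ, r sinθ); lever angle φ = atan2(r sinθ, d + r cosθ).
Differentiating tanφ: φ̇ = rω(d cosθ + r)/(d² + r² + 2dr cosθ).
d² + r² + 2dr cosθ = |CA|² = 0.0460632 m²;  d cosθ + r = +0.15481 m.
|ω_lever| = |0.0839·7.226·+0.15481| / 0.0460632 = 2.0374 rad/s.

2.04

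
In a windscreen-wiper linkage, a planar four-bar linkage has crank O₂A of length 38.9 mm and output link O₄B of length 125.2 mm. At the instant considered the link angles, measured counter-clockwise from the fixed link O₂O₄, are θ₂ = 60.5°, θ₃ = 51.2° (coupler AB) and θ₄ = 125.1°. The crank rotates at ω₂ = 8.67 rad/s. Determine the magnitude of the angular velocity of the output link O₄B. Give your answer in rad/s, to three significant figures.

ω₂ = 8.67 rad/s
Differentiating the loop-closure r₂e^{iθ₂}+r₃e^{iθ₃}=r₁+r₄e^{iθ₄} gives r₂ω₂e^{iθ₂}+r₃ω₃e^{iθ₃}=r₄ω₄e^{iθ₄}.
Eliminating the other unknown: ω₄ = r₂ω₂ sin(θ₂−θ₃) / [r₄ sin(θ₄−θ₃)].
Numerator sine = +0.16160; denominator sine = +0.96078.
Result = 0.0389·8.67·(+0.16160) / (0.1252·(+0.96078)) = +0.4531 rad/s; magnitude 0.4531 rad/s.

0.453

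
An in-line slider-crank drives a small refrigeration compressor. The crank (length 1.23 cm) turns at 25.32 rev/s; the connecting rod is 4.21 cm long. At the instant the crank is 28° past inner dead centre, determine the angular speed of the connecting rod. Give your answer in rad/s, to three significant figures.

41.4

ω = 159.1 rad/s (converted from 25.32 rev/s).
The rod makes angle φ with the slider axis where L sinφ = r sinθ; differentiating, L cosφ·φ̇ = r ω cosθ.
L cosφ = √(L² − r² sin²θ) = 0.041702 m.
|ω_rod| = r ω |cosθ| / √(L² − r² sin²θ) = 0.0123·159.1·0.88295/0.041702 = 41.431 rad/s.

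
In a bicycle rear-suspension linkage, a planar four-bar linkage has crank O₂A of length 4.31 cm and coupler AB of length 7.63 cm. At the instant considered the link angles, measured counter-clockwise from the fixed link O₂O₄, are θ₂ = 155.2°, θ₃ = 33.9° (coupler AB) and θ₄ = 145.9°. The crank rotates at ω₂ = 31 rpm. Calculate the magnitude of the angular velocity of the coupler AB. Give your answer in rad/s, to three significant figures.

0.320

ω₂ = 3.246 rad/s (from 31 rpm).
Differentiating the loop-closure r₂e^{iθ₂}+r₃e^{iθ₃}=r₁+r₄e^{iθ₄} gives r₂ω₂e^{iθ₂}+r₃ω₃e^{iθ₃}=r₄ω₄e^{iθ₄}.
Eliminating the other unknown: ω₃ = r₂ω₂ sin(θ₄−θ₂) / [r₃ sin(θ₃−θ₄)].
Numerator sine = -0.16160; denominator sine = -0.92718.
Result = 0.0431·3.246·(-0.16160) / (0.0763·(-0.92718)) = +0.31962 rad/s; magnitude 0.31962 rad/s.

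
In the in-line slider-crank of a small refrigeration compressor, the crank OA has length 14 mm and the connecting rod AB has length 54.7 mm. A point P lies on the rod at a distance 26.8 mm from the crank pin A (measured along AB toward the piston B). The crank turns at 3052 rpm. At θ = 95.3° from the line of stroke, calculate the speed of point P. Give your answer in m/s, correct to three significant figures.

4.41

ω = 319.6 rad/s.  Crank-pin speed |V_A| = rω = 4.4745 m/s, perpendicular to OA.
Rod angle: sinφ = −(r/L) sinθ ⇒ φ = -14.765°; ω_rod = −rω cosθ/√(L²−r²sin²θ) = +7.8139 rad/s.
V_P = V_A + ω_rod × AP, with AP = 0.0268 m along the rod.
Components: V_Px = −rω sinθ − a·ω_rod·sinφ = -4.402 m/s;  V_Py = rω cosθ + a·ω_rod·cosφ = -0.21081 m/s.
|V_P| = √(V_Px² + V_Py²) = 4.407 m/s.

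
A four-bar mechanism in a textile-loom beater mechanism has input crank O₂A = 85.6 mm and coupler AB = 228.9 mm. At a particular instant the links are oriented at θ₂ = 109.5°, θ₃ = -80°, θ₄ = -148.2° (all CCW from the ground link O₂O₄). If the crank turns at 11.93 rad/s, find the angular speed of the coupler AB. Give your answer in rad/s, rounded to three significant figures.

ω₂ = 11.93 rad/s
Differentiating the loop-closure r₂e^{iθ₂}+r₃e^{iθ₃}=r₁+r₄e^{iθ₄} gives r₂ω₂e^{iθ₂}+r₃ω₃e^{iθ₃}=r₄ω₄e^{iθ₄}.
Eliminating the other unknown: ω₃ = r₂ω₂ sin(θ₄−θ₂) / [r₃ sin(θ₃−θ₄)].
Numerator sine = +0.97705; denominator sine = +0.92849.
Result = 0.0856·11.93·(+0.97705) / (0.2289·(+0.92849)) = +4.6947 rad/s; magnitude 4.6947 rad/s.

4.69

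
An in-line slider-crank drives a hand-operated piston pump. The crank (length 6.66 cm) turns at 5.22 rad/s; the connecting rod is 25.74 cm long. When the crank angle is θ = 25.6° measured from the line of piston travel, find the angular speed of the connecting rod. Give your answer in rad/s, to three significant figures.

ω = 5.22 rad/s
The rod makes angle φ with the slider axis where L sinφ = r sinθ; differentiating, L cosφ·φ̇ = r ω cosθ.
L cosφ = √(L² − r² sin²θ) = 0.25579 m.
|ω_rod| = r ω |cosθ| / √(L² − r² sin²θ) = 0.0666·5.22·0.90183/0.25579 = 1.2257 rad/s.

1.23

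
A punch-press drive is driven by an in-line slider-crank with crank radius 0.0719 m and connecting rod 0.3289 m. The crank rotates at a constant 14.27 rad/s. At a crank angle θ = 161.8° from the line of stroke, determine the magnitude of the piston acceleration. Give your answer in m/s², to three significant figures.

11.3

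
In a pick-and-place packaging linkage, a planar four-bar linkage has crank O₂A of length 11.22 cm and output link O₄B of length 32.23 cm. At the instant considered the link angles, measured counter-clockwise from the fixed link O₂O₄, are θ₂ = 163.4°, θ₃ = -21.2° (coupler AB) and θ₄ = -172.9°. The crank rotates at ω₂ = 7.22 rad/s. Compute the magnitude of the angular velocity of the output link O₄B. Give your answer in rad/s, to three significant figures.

ω₂ = 7.22 rad/s
Differentiating the loop-closure r₂e^{iθ₂}+r₃e^{iθ₃}=r₁+r₄e^{iθ₄} gives r₂ω₂e^{iθ₂}+r₃ω₃e^{iθ₃}=r₄ω₄e^{iθ₄}.
Eliminating the other unknown: ω₄ = r₂ω₂ sin(θ₂−θ₃) / [r₄ sin(θ₄−θ₃)].
Numerator sine = -0.08020; denominator sine = -0.47409.
Result = 0.1122·7.22·(-0.08020) / (0.3223·(-0.47409)) = +0.42519 rad/s; magnitude 0.42519 rad/s.

0.425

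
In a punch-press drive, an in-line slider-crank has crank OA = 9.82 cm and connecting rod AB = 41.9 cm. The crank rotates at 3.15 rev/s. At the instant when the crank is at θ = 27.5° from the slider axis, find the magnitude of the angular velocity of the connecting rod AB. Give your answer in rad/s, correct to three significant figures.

4.14

ω = 19.79 rad/s (converted from 3.15 rev/s).
The rod makes angle φ with the slider axis where L sinφ = r sinθ; differentiating, L cosφ·φ̇ = r ω cosθ.
L cosφ = √(L² − r² sin²θ) = 0.41654 m.
|ω_rod| = r ω |cosθ| / √(L² − r² sin²θ) = 0.0982·19.79·0.88701/0.41654 = 4.1388 rad/s.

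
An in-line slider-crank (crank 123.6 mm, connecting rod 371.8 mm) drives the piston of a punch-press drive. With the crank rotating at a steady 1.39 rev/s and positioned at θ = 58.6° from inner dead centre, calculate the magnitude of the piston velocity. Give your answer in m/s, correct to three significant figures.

ω = 2π·1.39 = 8.734 rad/s
For an in-line slider-crank, x = r cosθ + √(L² − r² sin²θ), so v = −rω sinθ·[1 + r cosθ/√(L² − r² sin²θ)].
With r = 0.1236 m, L = 0.3718 m, θ = 58.6°: √(L² − r² sin²θ) = 0.35652 m.
v = −0.1236·8.734·0.85355·[1 + 0.1236·0.52101/0.35652] = -1.0878 m/s.
|v| = 1.0878 m/s.

1.09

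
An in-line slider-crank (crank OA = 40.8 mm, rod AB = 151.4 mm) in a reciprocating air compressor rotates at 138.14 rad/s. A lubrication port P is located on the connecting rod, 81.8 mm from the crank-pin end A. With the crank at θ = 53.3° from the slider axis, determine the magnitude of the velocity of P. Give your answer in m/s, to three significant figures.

ω = 138.1 rad/s.  Crank-pin speed |V_A| = rω = 5.6361 m/s, perpendicular to OA.
Rod angle: sinφ = −(r/L) sinθ ⇒ φ = -12.478°; ω_rod = −rω cosθ/√(L²−r²sin²θ) = -22.786 rad/s.
V_P = V_A + ω_rod × AP, with AP = 0.0818 m along the rod.
Components: V_Px = −rω sinθ − a·ω_rod·sinφ = -4.9216 m/s;  V_Py = rω cosθ + a·ω_rod·cosφ = +1.5484 m/s.
|V_P| = √(V_Px² + V_Py²) = 5.1595 m/s.

5.16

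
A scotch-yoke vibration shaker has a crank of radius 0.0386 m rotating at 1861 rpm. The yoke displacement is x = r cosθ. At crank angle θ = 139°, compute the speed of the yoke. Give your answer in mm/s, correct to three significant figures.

ω = 194.9 rad/s (from 1861 rpm).
x = r cosθ ⇒ ẋ = −rω sinθ.
|v| = rω|sinθ| = 0.0386·194.9·|sin 139°| = 4.9352 m/s = 4935.2 mm/s.

4940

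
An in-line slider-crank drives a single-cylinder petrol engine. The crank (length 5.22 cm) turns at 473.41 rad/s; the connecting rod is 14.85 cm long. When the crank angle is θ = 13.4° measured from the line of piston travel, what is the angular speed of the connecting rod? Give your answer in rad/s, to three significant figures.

ω = 473.4 rad/s
The rod makes angle φ with the slider axis where L sinφ = r sinθ; differentiating, L cosφ·φ̇ = r ω cosθ.
L cosφ = √(L² − r² sin²θ) = 0.14801 m.
|ω_rod| = r ω |cosθ| / √(L² − r² sin²θ) = 0.0522·473.4·0.97278/0.14801 = 162.42 rad/s.

162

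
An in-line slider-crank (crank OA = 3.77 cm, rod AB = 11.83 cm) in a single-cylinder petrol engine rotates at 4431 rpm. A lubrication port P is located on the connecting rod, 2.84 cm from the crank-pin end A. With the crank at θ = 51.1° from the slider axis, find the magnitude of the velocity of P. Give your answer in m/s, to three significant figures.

16.5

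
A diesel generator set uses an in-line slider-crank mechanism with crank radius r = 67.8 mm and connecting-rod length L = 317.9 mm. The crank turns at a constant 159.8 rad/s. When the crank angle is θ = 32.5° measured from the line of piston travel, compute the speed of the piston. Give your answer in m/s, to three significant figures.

ω = 159.8 rad/s
For an in-line slider-crank, x = r cosθ + √(L² − r² sin²θ), so v = −rω sinθ·[1 + r cosθ/√(L² − r² sin²θ)].
With r = 0.0678 m, L = 0.3179 m, θ = 32.5°: √(L² − r² sin²θ) = 0.31581 m.
v = −0.0678·159.8·0.53730·[1 + 0.0678·0.84339/0.31581] = -6.8754 m/s.
|v| = 6.8754 m/s.

6.88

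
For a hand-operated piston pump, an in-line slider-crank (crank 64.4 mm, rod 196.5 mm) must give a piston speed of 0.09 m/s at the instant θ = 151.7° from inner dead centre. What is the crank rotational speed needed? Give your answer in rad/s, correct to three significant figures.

4.16

For an in-line slider-crank, |v_piston| = rω|sinθ|·[1 + r cosθ/√(L² − r² sin²θ)].
With r = 0.0644 m, L = 0.1965 m, θ = 151.7°: the bracketed kinematic factor |dx/dθ| = 0.021613 m.
ω = v/|dx/dθ| = 0.09/0.021613 = 4.1642 rad/s.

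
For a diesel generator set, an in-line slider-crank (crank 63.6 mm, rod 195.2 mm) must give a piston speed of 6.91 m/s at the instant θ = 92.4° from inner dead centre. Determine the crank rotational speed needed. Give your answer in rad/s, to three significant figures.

For an in-line slider-crank, |v_piston| = rω|sinθ|·[1 + r cosθ/√(L² − r² sin²θ)].
With r = 0.0636 m, L = 0.1952 m, θ = 92.4°: the bracketed kinematic factor |dx/dθ| = 0.062627 m.
ω = v/|dx/dθ| = 6.91/0.062627 = 110.34 rad/s.

110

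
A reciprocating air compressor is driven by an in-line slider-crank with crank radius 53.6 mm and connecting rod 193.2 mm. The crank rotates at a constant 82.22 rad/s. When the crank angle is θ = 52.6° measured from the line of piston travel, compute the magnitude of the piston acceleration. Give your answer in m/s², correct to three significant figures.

195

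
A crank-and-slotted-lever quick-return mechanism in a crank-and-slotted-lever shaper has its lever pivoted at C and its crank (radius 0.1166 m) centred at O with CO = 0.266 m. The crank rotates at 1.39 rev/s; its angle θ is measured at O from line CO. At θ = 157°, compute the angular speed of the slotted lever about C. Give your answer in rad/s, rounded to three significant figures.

ω = 8.734 rad/s (from 1.39 rev/s).
Crank pin A relative to C: A = (d + r cosθ, r sinθ); lever angle φ = atan2(r sinθ, d + r cosθ).
Differentiating tanφ: φ̇ = rω(d cosθ + r)/(d² + r² + 2dr cosθ).
d² + r² + 2dr cosθ = |CA|² = 0.0272515 m²;  d cosθ + r = -0.12825 m.
|ω_lever| = |0.1166·8.734·-0.12825| / 0.0272515 = 4.7926 rad/s.

4.79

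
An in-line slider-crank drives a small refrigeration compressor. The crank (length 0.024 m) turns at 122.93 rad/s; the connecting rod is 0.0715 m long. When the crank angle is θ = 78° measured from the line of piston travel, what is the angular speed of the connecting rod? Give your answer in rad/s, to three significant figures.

9.08

ω = 122.9 rad/s
The rod makes angle φ with the slider axis where L sinφ = r sinθ; differentiating, L cosφ·φ̇ = r ω cosθ.
L cosφ = √(L² − r² sin²θ) = 0.067536 m.
|ω_rod| = r ω |cosθ| / √(L² − r² sin²θ) = 0.024·122.9·0.20791/0.067536 = 9.0826 rad/s.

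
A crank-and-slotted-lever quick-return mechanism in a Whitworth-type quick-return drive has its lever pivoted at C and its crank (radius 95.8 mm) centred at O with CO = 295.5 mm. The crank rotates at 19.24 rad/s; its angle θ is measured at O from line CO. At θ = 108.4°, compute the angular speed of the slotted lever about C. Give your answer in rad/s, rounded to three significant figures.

ω = 19.24 rad/s
Crank pin A relative to C: A = (d + r cosθ, r sinθ); lever angle φ = atan2(r sinθ, d + r cosθ).
Differentiating tanφ: φ̇ = rω(d cosθ + r)/(d² + r² + 2dr cosθ).
d² + r² + 2dr cosθ = |CA|² = 0.0786265 m²;  d cosθ + r = +0.0025257 m.
|ω_lever| = |0.0958·19.24·+0.0025257| / 0.0786265 = 0.059209 rad/s.

0.0592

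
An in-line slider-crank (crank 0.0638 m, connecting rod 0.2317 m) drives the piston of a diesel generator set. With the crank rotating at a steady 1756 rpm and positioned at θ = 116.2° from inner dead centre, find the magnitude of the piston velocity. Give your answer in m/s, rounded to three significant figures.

ω = 2π·1756/60 = 183.9 rad/s
For an in-line slider-crank, x = r cosθ + √(L² − r² sin²θ), so v = −rω sinθ·[1 + r cosθ/√(L² − r² sin²θ)].
With r = 0.0638 m, L = 0.2317 m, θ = 116.2°: √(L² − r² sin²θ) = 0.22452 m.
v = −0.0638·183.9·0.89726·[1 + 0.0638·-0.44151/0.22452] = -9.206 m/s.
|v| = 9.206 m/s.

9.21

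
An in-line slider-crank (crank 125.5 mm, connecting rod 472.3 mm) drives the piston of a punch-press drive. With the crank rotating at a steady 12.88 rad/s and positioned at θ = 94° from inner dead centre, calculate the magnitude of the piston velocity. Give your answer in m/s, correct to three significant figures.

ω = 12.88 rad/s
For an in-line slider-crank, x = r cosθ + √(L² − r² sin²θ), so v = −rω sinθ·[1 + r cosθ/√(L² − r² sin²θ)].
With r = 0.1255 m, L = 0.4723 m, θ = 94°: √(L² − r² sin²θ) = 0.4554 m.
v = −0.1255·12.88·0.99756·[1 + 0.1255·-0.06976/0.4554] = -1.5815 m/s.
|v| = 1.5815 m/s.

1.58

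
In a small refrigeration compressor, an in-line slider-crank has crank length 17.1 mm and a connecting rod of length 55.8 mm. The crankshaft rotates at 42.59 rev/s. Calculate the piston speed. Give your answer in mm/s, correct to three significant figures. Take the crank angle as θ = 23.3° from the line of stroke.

2320

ω = 2π·42.6 = 267.6 rad/s
For an in-line slider-crank, x = r cosθ + √(L² − r² sin²θ), so v = −rω sinθ·[1 + r cosθ/√(L² − r² sin²θ)].
With r = 0.0171 m, L = 0.0558 m, θ = 23.3°: √(L² − r² sin²θ) = 0.055389 m.
v = −0.0171·267.6·0.39555·[1 + 0.0171·0.91845/0.055389] = -2.3232 m/s.
|v| = 2.3232 m/s = 2323.2 mm/s.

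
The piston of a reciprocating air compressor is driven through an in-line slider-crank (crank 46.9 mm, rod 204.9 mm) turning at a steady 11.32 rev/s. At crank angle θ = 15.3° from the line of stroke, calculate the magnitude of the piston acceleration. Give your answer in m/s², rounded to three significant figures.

ω = 2π·11.3 = 71.13 rad/s
x(θ) = r cosθ + √(L² − r² sin²θ); with ω constant, a = ω²·d²x/dθ².
d²x/dθ² = −r cosθ − r²(cos2θ)/√u − r⁴ sin²2θ/(4u^{3/2}),  u = L² − r² sin²θ = 0.0418309 m².
Substituting r = 0.0469 m, L = 0.2049 m, θ = 15.3°: d²x/dθ² = -0.054531 m.
a = ω²·d²x/dθ² = (71.13)²·(-0.054531) = -275.87 m/s²;  |a| = 275.87 m/s².

276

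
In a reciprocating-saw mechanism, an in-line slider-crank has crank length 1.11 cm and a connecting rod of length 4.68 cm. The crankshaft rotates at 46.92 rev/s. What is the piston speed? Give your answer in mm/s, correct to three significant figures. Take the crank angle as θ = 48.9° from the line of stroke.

2860

ω = 2π·46.9 = 294.8 rad/s
For an in-line slider-crank, x = r cosθ + √(L² − r² sin²θ), so v = −rω sinθ·[1 + r cosθ/√(L² − r² sin²θ)].
With r = 0.0111 m, L = 0.0468 m, θ = 48.9°: √(L² − r² sin²θ) = 0.046046 m.
v = −0.0111·294.8·0.75356·[1 + 0.0111·0.65738/0.046046] = -2.8567 m/s.
|v| = 2.8567 m/s = 2856.7 mm/s.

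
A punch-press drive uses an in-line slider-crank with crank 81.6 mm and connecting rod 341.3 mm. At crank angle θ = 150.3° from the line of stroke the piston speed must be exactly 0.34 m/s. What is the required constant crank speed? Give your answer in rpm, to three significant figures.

For an in-line slider-crank, |v_piston| = rω|sinθ|·[1 + r cosθ/√(L² − r² sin²θ)].
With r = 0.0816 m, L = 0.3413 m, θ = 150.3°: the bracketed kinematic factor |dx/dθ| = 0.031974 m.
ω = v/|dx/dθ| = 0.34/0.031974 = 10.634 rad/s.
N = 60ω/(2π) = 101.55 rpm.

102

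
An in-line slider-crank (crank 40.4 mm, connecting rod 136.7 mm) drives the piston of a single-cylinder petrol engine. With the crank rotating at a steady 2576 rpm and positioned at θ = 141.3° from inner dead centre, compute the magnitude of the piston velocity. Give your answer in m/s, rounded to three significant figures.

5.21

ω = 2π·2576/60 = 269.8 rad/s
For an in-line slider-crank, x = r cosθ + √(L² − r² sin²θ), so v = −rω sinθ·[1 + r cosθ/√(L² − r² sin²θ)].
With r = 0.0404 m, L = 0.1367 m, θ = 141.3°: √(L² − r² sin²θ) = 0.13435 m.
v = −0.0404·269.8·0.62524·[1 + 0.0404·-0.78043/0.13435] = -5.2149 m/s.
|v| = 5.2149 m/s.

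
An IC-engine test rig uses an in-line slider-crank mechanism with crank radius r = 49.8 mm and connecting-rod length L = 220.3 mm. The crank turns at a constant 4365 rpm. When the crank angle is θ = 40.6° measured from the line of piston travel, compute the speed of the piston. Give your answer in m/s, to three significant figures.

17.4

ω = 2π·4365/60 = 457.1 rad/s
For an in-line slider-crank, x = r cosθ + √(L² − r² sin²θ), so v = −rω sinθ·[1 + r cosθ/√(L² − r² sin²θ)].
With r = 0.0498 m, L = 0.2203 m, θ = 40.6°: √(L² − r² sin²θ) = 0.2179 m.
v = −0.0498·457.1·0.65077·[1 + 0.0498·0.75927/0.2179] = -17.385 m/s.
|v| = 17.385 m/s.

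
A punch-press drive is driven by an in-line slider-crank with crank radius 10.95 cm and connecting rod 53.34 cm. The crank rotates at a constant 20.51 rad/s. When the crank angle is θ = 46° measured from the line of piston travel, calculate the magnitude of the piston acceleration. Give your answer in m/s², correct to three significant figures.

ω = 20.51 rad/s
x(θ) = r cosθ + √(L² − r² sin²θ); with ω constant, a = ω²·d²x/dθ².
d²x/dθ² = −r cosθ − r²(cos2θ)/√u − r⁴ sin²2θ/(4u^{3/2}),  u = L² − r² sin²θ = 0.278311 m².
Substituting r = 0.1095 m, L = 0.5334 m, θ = 46°: d²x/dθ² = -0.075516 m.
a = ω²·d²x/dθ² = (20.51)²·(-0.075516) = -31.767 m/s²;  |a| = 31.767 m/s².

31.8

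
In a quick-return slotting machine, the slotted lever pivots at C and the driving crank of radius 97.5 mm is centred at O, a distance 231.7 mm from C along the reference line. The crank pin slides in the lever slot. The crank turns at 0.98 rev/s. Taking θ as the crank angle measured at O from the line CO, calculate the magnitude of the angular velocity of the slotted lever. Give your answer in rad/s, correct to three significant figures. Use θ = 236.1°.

ω = 6.158 rad/s (from 0.98 rev/s).
Crank pin A relative to C: A = (d + r cosθ, r sinθ); lever angle φ = atan2(r sinθ, d + r cosθ).
Differentiating tanφ: φ̇ = rω(d cosθ + r)/(d² + r² + 2dr cosθ).
d² + r² + 2dr cosθ = |CA|² = 0.0379914 m²;  d cosθ + r = -0.03173 m.
|ω_lever| = |0.0975·6.158·-0.03173| / 0.0379914 = 0.50141 rad/s.

0.501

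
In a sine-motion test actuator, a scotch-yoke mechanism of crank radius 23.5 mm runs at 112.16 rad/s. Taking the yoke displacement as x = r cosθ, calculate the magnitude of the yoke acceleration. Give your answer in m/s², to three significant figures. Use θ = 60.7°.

145

ω = 112.2 rad/s
x = r cosθ ⇒ ẍ = −rω² cosθ (ω constant).
|a| = rω²|cosθ| = 0.0235·(112.2)²·|cos 60.7°| = 144.67 m/s².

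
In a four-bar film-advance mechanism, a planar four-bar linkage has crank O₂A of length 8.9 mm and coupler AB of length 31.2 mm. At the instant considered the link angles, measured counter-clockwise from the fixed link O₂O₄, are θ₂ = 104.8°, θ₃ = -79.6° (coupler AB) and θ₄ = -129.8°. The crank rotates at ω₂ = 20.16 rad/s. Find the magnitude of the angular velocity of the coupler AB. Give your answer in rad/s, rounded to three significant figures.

ω₂ = 20.16 rad/s
Differentiating the loop-closure r₂e^{iθ₂}+r₃e^{iθ₃}=r₁+r₄e^{iθ₄} gives r₂ω₂e^{iθ₂}+r₃ω₃e^{iθ₃}=r₄ω₄e^{iθ₄}.
Eliminating the other unknown: ω₃ = r₂ω₂ sin(θ₄−θ₂) / [r₃ sin(θ₃−θ₄)].
Numerator sine = +0.81513; denominator sine = +0.76828.
Result = 0.0089·20.16·(+0.81513) / (0.0312·(+0.76828)) = +6.1014 rad/s; magnitude 6.1014 rad/s.

6.10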